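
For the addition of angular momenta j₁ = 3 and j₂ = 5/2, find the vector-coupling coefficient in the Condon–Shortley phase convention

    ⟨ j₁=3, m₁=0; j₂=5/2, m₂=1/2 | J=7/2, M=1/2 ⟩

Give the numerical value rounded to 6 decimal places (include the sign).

−√(4/21) = -0.436436

√[8·2!4!3!/10! · 3!3!3!2!4!3!] = √(6912/175)
  +(−1)^0/∏(0,2,3,3,1,0)! = 1/72  (running 1/72)
  +(−1)^1/∏(1,1,2,2,2,1)! = -1/8  (running -1/9)
  +(−1)^2/∏(2,0,1,1,3,2)! = 1/24  (running -5/72)
⟨..|..⟩ = √(6912/175)·(-5/72) = -0.436436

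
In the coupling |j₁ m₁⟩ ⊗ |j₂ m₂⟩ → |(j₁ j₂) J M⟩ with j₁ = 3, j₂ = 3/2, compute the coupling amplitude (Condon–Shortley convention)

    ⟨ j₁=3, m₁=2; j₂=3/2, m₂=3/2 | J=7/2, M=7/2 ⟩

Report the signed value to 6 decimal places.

-0.577350

j₁+j₂−J=1  J+j₁−j₂=5  J−j₁+j₂=2  j₁+j₂+J+1=9
(j₁±m₁, j₂±m₂, J±M) = (5,1,3,0,7,0)
P² = 19200
sum k=1..1:
  [1] −1/240 = -1/240
S = -1/240
C² = P²·S² = 1/3 ; C = -0.577350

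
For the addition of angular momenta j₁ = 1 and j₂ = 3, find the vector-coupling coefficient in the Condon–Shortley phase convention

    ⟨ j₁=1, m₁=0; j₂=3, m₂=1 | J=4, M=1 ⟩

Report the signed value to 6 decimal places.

j₁+j₂−J=0  J+j₁−j₂=2  J−j₁+j₂=6  j₁+j₂+J+1=9
(j₁±m₁, j₂±m₂, J±M) = (1,1,4,2,5,3)
P² = 8640/7
sum k=0..0:
  [0] +1/48 = 1/48
S = 1/48
C² = P²·S² = 15/28 ; C = +0.731925

+0.731925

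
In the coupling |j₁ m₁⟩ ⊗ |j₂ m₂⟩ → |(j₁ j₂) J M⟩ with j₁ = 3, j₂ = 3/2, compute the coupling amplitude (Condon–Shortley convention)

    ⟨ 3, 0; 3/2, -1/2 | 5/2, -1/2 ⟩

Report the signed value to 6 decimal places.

-0.414039  (= −√(6/35))

√[6·2!4!1!/8! · 3!3!1!2!2!3!] = √(216/35)
  +(−1)^0/∏(0,2,3,1,1,0)! = 1/12  (running 1/12)
  +(−1)^1/∏(1,1,2,0,2,1)! = -1/4  (running -1/6)
⟨..|..⟩ = √(216/35)·(-1/6) = -0.414039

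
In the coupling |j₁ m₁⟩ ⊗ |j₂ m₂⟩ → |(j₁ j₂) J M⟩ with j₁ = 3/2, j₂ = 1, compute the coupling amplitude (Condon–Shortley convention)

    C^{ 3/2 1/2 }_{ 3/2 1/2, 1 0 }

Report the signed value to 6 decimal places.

+√(1/15) = +0.258199

j₁+j₂−J=1  J+j₁−j₂=2  J−j₁+j₂=1  j₁+j₂+J+1=5
(j₁±m₁, j₂±m₂, J±M) = (2,1,1,1,2,1)
P² = 4/15
sum k=0..1:
  [0] +1/1 = 1
  [1] −1/2 = -1/2
S = 1/2
C² = P²·S² = 1/15 ; C = +0.258199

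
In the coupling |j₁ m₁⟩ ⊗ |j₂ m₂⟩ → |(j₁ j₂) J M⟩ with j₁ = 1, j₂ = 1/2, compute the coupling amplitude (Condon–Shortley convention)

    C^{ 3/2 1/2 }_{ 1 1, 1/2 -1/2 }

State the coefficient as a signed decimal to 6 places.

+0.577350  (= +√(1/3))

j₁+j₂−J=0  J+j₁−j₂=2  J−j₁+j₂=1  j₁+j₂+J+1=4
(j₁±m₁, j₂±m₂, J±M) = (2,0,0,1,2,1)
P² = 4/3
sum k=0..0:
  [0] +1/2 = 1/2
S = 1/2
C² = P²·S² = 1/3 ; C = +0.577350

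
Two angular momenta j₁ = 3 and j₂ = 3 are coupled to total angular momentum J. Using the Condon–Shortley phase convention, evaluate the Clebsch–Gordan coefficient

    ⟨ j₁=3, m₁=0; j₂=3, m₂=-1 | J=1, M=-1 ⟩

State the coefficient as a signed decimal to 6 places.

+0.462910

j₁+j₂−J=5  J+j₁−j₂=1  J−j₁+j₂=1  j₁+j₂+J+1=8
(j₁±m₁, j₂±m₂, J±M) = (3,3,2,4,0,2)
P² = 216/7
sum k=2..2:
  [2] +1/12 = 1/12
S = 1/12
C² = P²·S² = 3/14 ; C = +0.462910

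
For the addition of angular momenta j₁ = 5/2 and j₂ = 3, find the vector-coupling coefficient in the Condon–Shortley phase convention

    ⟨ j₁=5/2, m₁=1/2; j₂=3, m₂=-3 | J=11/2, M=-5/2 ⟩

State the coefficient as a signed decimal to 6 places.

+√(2/33) ≈ +0.246183

triangle: 0!·5!·6!/12! = 86400/479001600
(j±m)!: 3!·2!·0!·6!·3!·8! = 2090188800
prefactor² = (2J+1)·Δ·N² = 49766400/11
  k=0: +1/(0!·0!·2!·0!·3!·6!) = 1/8640
Σ = 1/8640  ⇒  CG² = 49766400/11·1/8640² = 2/33
CG = +√(2/33) = +0.246183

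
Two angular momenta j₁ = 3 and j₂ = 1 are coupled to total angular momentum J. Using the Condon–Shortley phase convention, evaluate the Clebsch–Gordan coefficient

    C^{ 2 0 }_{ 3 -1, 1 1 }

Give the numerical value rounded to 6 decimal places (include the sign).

√[5·2!4!0!/7! · 2!4!2!0!2!2!] = √(128/7)
  +(−1)^2/∏(2,0,2,0,2,0)! = 1/8  (running 1/8)
⟨..|..⟩ = √(128/7)·(1/8) = +0.534522

+√(2/7) ≈ +0.534522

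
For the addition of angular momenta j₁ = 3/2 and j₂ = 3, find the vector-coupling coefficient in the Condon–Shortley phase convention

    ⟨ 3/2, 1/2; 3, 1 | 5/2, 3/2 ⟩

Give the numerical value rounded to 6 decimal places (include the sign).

-0.591608

√[6·2!1!4!/8! · 2!1!4!2!4!1!] = √(576/35)
  +(−1)^0/∏(0,2,1,4,0,0)! = 1/48  (running 1/48)
  +(−1)^1/∏(1,1,0,3,1,1)! = -1/6  (running -7/48)
⟨..|..⟩ = √(576/35)·(-7/48) = -0.591608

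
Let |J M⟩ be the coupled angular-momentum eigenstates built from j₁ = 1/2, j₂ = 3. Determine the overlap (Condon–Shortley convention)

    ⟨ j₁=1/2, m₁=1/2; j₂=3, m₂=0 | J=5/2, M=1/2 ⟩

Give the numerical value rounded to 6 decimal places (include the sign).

+√(3/7) ≈ +0.654654

j₁+j₂−J=1  J+j₁−j₂=0  J−j₁+j₂=5  j₁+j₂+J+1=7
(j₁±m₁, j₂±m₂, J±M) = (1,0,3,3,3,2)
P² = 432/7
sum k=0..0:
  [0] +1/12 = 1/12
S = 1/12
C² = P²·S² = 3/7 ; C = +0.654654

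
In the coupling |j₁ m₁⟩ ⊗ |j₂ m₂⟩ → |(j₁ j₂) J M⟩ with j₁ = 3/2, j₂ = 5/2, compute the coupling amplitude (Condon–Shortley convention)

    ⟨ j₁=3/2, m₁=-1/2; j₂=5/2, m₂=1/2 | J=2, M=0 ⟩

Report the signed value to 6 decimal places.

−√(1/14) = -0.267261

√[5·2!1!3!/7! · 1!2!3!2!2!2!] = √(8/7)
  +(−1)^1/∏(1,1,1,2,0,1)! = -1/2  (running -1/2)
  +(−1)^2/∏(2,0,0,1,1,2)! = 1/4  (running -1/4)
⟨..|..⟩ = √(8/7)·(-1/4) = -0.267261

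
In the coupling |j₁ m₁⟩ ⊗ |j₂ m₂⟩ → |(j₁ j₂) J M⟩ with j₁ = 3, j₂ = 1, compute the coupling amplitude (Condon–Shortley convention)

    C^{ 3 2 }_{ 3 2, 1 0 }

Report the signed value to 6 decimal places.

j₁+j₂−J=1  J+j₁−j₂=5  J−j₁+j₂=1  j₁+j₂+J+1=8
(j₁±m₁, j₂±m₂, J±M) = (5,1,1,1,5,1)
P² = 300
sum k=0..1:
  [0] +1/24 = 1/24
  [1] −1/120 = -1/120
S = 1/30
C² = P²·S² = 1/3 ; C = +0.577350

+0.577350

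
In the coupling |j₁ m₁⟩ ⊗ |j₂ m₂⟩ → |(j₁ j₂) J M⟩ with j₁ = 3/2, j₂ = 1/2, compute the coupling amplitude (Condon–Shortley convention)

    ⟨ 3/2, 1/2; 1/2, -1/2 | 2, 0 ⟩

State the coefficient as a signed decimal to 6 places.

+0.707107

triangle: 0!·3!·1!/5! = 6/120
(j±m)!: 2!·1!·0!·1!·2!·2! = 8
prefactor² = (2J+1)·Δ·N² = 2
  k=0: +1/(0!·0!·1!·0!·2!·1!) = 1/2
Σ = 1/2  ⇒  CG² = 2·1/2² = 1/2
CG = +√(1/2) = +0.707107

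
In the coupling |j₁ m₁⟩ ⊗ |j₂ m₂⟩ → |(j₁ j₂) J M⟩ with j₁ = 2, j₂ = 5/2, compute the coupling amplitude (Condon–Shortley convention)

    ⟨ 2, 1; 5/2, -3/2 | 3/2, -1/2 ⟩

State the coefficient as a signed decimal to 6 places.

triangle: 3!*1!*2!/7! = 12/5040
(j±m)!: 3!*1!*1!*4!*1!*2! = 288
prefactor² = (2J+1)*Δ*N² = 96/35
  k=0: +1/(0!*3!*1!*1!*0!*1!) = 1/6
  k=1: −1/(1!*2!*0!*0!*1!*2!) = -1/4
Σ = -1/12  ⇒  CG² = 96/35*(-1/12)² = 2/105
CG = −√(2/105) = -0.138013

−√(2/105) = -0.138013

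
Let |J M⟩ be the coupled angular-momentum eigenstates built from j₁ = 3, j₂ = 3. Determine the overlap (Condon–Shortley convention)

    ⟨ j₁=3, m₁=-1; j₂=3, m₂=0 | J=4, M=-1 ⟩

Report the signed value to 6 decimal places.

√[9·2!4!4!/11! · 2!4!3!3!3!5!] = √(124416/385)
  +(−1)^0/∏(0,2,4,3,0,1)! = 1/288  (running 1/288)
  +(−1)^1/∏(1,1,3,2,1,2)! = -1/24  (running -11/288)
  +(−1)^2/∏(2,0,2,1,2,3)! = 1/48  (running -5/288)
⟨..|..⟩ = √(124416/385)·(-5/288) = -0.312094

−√(15/154) = -0.312094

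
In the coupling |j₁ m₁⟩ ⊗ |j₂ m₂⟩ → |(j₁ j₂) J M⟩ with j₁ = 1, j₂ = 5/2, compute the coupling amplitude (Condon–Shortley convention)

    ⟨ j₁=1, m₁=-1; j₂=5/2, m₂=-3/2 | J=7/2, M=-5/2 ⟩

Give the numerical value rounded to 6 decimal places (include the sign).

√[8·0!2!5!/8! · 0!2!1!4!1!6!] = √(11520/7)
  +(−1)^0/∏(0,0,2,1,0,4)! = 1/48  (running 1/48)
⟨..|..⟩ = √(11520/7)·(1/48) = +0.845154

+0.845154  (= +√(5/7))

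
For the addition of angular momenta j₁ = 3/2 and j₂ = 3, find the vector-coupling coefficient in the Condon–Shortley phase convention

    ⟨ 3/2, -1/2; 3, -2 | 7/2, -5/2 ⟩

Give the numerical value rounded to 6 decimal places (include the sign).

j₁+j₂−J=1  J+j₁−j₂=2  J−j₁+j₂=5  j₁+j₂+J+1=9
(j₁±m₁, j₂±m₂, J±M) = (1,2,1,5,1,6)
P² = 6400/7
sum k=0..1:
  [0] +1/48 = 1/48
  [1] −1/120 = -1/120
S = 1/80
C² = P²·S² = 1/7 ; C = +0.377964

+0.377964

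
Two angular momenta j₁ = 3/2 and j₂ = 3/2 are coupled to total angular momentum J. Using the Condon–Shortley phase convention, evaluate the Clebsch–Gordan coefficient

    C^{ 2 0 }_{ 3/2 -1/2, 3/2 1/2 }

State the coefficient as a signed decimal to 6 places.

triangle: 1!×2!×2!/6! = 4/720
(j±m)!: 1!×2!×2!×1!×2!×2! = 16
prefactor² = (2J+1)×Δ×N² = 4/9
  k=0: +1/(0!×1!×2!×2!×0!×0!) = 1/4
  k=1: −1/(1!×0!×1!×1!×1!×1!) = -1
Σ = -3/4  ⇒  CG² = 4/9×(-3/4)² = 1/4
CG = −√(1/4) = -0.500000

-0.500000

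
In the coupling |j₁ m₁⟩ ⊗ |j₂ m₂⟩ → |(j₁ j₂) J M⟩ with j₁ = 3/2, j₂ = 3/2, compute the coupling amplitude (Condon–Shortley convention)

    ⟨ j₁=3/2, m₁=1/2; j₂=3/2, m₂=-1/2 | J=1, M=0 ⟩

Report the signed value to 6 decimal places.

-0.223607  (= −√(1/20))

triangle: 2!*1!*1!/5! = 2/120
(j±m)!: 2!*1!*1!*2!*1!*1! = 4
prefactor² = (2J+1)*Δ*N² = 1/5
  k=0: +1/(0!*2!*1!*1!*0!*0!) = 1/2
  k=1: −1/(1!*1!*0!*0!*1!*1!) = -1
Σ = -1/2  ⇒  CG² = 1/5*(-1/2)² = 1/20
CG = −√(1/20) = -0.223607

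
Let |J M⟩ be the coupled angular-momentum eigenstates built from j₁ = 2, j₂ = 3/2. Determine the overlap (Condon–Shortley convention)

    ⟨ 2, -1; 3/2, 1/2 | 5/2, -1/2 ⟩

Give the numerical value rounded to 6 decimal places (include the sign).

−√(5/14) = -0.597614

j₁+j₂−J=1  J+j₁−j₂=3  J−j₁+j₂=2  j₁+j₂+J+1=7
(j₁±m₁, j₂±m₂, J±M) = (1,3,2,1,2,3)
P² = 72/35
sum k=0..1:
  [0] +1/12 = 1/12
  [1] −1/2 = -1/2
S = -5/12
C² = P²·S² = 5/14 ; C = -0.597614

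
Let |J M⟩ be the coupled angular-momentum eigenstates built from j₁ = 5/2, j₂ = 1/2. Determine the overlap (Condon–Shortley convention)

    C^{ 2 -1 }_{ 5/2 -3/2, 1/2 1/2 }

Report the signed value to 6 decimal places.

−√(2/3) = -0.816497

triangle: 1!×4!×0!/6! = 24/720
(j±m)!: 1!×4!×1!×0!×1!×3! = 144
prefactor² = (2J+1)×Δ×N² = 24
  k=1: −1/(1!×0!×3!×0!×1!×0!) = -1/6
Σ = -1/6  ⇒  CG² = 24×(-1/6)² = 2/3
CG = −√(2/3) = -0.816497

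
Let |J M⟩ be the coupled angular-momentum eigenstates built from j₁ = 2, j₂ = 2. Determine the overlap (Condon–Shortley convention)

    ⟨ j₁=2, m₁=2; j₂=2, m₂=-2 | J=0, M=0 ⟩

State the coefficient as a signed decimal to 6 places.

j₁+j₂−J=4  J+j₁−j₂=0  J−j₁+j₂=0  j₁+j₂+J+1=5
(j₁±m₁, j₂±m₂, J±M) = (4,0,0,4,0,0)
P² = 576/5
sum k=0..0:
  [0] +1/24 = 1/24
S = 1/24
C² = P²·S² = 1/5 ; C = +0.447214

+√(1/5) = +0.447214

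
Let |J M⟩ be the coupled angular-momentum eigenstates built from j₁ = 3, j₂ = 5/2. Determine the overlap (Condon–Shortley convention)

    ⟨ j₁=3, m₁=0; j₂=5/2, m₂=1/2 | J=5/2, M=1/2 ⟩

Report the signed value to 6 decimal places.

j₁+j₂−J=3  J+j₁−j₂=3  J−j₁+j₂=2  j₁+j₂+J+1=9
(j₁±m₁, j₂±m₂, J±M) = (3,3,3,2,3,2)
P² = 216/35
sum k=1..3:
  [1] −1/8 = -1/8
  [2] +1/4 = 1/4
  [3] −1/72 = -1/72
S = 1/9
C² = P²·S² = 8/105 ; C = +0.276026

+√(8/105) ≈ +0.276026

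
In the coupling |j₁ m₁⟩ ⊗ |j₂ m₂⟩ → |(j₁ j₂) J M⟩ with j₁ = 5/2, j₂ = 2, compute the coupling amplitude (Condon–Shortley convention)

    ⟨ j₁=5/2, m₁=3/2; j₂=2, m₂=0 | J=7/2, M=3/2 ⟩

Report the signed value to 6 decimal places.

j₁+j₂−J=1  J+j₁−j₂=4  J−j₁+j₂=3  j₁+j₂+J+1=9
(j₁±m₁, j₂±m₂, J±M) = (4,1,2,2,5,2)
P² = 512/7
sum k=0..1:
  [0] +1/12 = 1/12
  [1] −1/48 = -1/48
S = 1/16
C² = P²·S² = 2/7 ; C = +0.534522

+√(2/7) ≈ +0.534522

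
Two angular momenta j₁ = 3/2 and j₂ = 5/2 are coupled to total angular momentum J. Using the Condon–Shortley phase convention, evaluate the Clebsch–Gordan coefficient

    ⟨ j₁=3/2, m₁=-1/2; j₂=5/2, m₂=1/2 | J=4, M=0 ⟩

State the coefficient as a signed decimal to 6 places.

+√(3/7) ≈ +0.654654

j₁+j₂−J=0  J+j₁−j₂=3  J−j₁+j₂=5  j₁+j₂+J+1=9
(j₁±m₁, j₂±m₂, J±M) = (1,2,3,2,4,4)
P² = 1728/7
sum k=0..0:
  [0] +1/24 = 1/24
S = 1/24
C² = P²·S² = 3/7 ; C = +0.654654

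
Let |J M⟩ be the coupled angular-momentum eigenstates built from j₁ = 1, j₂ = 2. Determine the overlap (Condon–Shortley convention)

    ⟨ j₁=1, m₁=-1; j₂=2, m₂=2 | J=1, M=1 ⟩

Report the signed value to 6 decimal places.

+√(3/5) ≈ +0.774597

√[3·2!0!2!/5! · 0!2!4!0!2!0!] = √(48/5)
  +(−1)^2/∏(2,0,0,2,0,0)! = 1/4  (running 1/4)
⟨..|..⟩ = √(48/5)·(1/4) = +0.774597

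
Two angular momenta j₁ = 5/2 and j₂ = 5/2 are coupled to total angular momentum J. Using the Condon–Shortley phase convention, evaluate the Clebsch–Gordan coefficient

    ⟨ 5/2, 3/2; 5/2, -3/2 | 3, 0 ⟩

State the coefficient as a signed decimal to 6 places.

+√(49/180) = +0.521749

√[7·2!3!3!/9! · 4!1!1!4!3!3!] = √(144/5)
  +(−1)^0/∏(0,2,1,1,2,2)! = 1/8  (running 1/8)
  +(−1)^1/∏(1,1,0,0,3,3)! = -1/36  (running 7/72)
⟨..|..⟩ = √(144/5)·(7/72) = +0.521749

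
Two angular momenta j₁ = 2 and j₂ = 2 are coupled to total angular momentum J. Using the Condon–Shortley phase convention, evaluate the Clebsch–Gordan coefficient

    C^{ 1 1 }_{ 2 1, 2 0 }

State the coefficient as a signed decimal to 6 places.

−√(3/10) ≈ -0.547723

triangle: 3!×1!×1!/6! = 6/720
(j±m)!: 3!×1!×2!×2!×2!×0! = 48
prefactor² = (2J+1)×Δ×N² = 6/5
  k=1: −1/(1!×2!×0!×1!×1!×0!) = -1/2
Σ = -1/2  ⇒  CG² = 6/5×(-1/2)² = 3/10
CG = −√(3/10) = -0.547723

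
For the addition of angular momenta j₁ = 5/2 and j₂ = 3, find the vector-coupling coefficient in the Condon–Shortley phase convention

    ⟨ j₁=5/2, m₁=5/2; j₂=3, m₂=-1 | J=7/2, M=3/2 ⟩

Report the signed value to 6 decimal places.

+0.617213

j₁+j₂−J=2  J+j₁−j₂=3  J−j₁+j₂=4  j₁+j₂+J+1=10
(j₁±m₁, j₂±m₂, J±M) = (5,0,2,4,5,2)
P² = 6144/7
sum k=0..0:
  [0] +1/48 = 1/48
S = 1/48
C² = P²·S² = 8/21 ; C = +0.617213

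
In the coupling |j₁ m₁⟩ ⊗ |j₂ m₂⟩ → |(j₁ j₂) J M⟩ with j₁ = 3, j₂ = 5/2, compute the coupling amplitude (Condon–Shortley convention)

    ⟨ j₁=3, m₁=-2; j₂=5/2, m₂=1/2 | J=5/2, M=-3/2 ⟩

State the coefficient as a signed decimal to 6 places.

√[6·3!3!2!/9! · 1!5!3!2!1!4!] = √(288/7)
  +(−1)^2/∏(2,1,3,1,0,1)! = 1/12  (running 1/12)
  +(−1)^3/∏(3,0,2,0,1,2)! = -1/24  (running 1/24)
⟨..|..⟩ = √(288/7)·(1/24) = +0.267261

+√(1/14) = +0.267261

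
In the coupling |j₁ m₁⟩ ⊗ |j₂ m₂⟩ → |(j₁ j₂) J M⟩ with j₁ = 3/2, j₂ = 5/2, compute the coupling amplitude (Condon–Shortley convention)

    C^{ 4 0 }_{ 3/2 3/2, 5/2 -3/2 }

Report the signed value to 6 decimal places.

+√(1/14) = +0.267261

j₁+j₂−J=0  J+j₁−j₂=3  J−j₁+j₂=5  j₁+j₂+J+1=9
(j₁±m₁, j₂±m₂, J±M) = (3,0,1,4,4,4)
P² = 10368/7
sum k=0..0:
  [0] +1/144 = 1/144
S = 1/144
C² = P²·S² = 1/14 ; C = +0.267261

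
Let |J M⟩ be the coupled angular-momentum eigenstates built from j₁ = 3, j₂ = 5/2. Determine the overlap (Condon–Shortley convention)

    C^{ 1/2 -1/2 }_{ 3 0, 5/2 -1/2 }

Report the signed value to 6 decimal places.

j₁+j₂−J=5  J+j₁−j₂=1  J−j₁+j₂=0  j₁+j₂+J+1=7
(j₁±m₁, j₂±m₂, J±M) = (3,3,2,3,0,1)
P² = 144/7
sum k=2..2:
  [2] +1/12 = 1/12
S = 1/12
C² = P²·S² = 1/7 ; C = +0.377964

+0.377964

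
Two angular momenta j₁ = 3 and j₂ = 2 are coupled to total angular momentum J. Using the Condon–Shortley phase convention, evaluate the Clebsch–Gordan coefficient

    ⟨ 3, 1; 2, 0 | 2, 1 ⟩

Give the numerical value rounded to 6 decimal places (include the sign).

j₁+j₂−J=3  J+j₁−j₂=3  J−j₁+j₂=1  j₁+j₂+J+1=8
(j₁±m₁, j₂±m₂, J±M) = (4,2,2,2,3,1)
P² = 36/7
sum k=1..2:
  [1] −1/4 = -1/4
  [2] +1/12 = 1/12
S = -1/6
C² = P²·S² = 1/7 ; C = -0.377964

-0.377964  (= −√(1/7))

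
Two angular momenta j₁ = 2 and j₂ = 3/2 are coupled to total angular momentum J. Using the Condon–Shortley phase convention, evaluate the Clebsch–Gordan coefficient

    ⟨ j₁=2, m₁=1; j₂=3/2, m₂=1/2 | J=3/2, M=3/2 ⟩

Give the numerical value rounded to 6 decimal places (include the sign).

j₁+j₂−J=2  J+j₁−j₂=2  J−j₁+j₂=1  j₁+j₂+J+1=6
(j₁±m₁, j₂±m₂, J±M) = (3,1,2,1,3,0)
P² = 8/5
sum k=1..1:
  [1] −1/2 = -1/2
S = -1/2
C² = P²·S² = 2/5 ; C = -0.632456

−√(2/5) = -0.632456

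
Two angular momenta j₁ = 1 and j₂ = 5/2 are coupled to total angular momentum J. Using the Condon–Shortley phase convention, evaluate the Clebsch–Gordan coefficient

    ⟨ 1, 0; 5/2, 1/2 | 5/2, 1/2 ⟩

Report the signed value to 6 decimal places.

-0.169031  (= −√(1/35))

j₁+j₂−J=1  J+j₁−j₂=1  J−j₁+j₂=4  j₁+j₂+J+1=7
(j₁±m₁, j₂±m₂, J±M) = (1,1,3,2,3,2)
P² = 144/35
sum k=0..1:
  [0] +1/6 = 1/6
  [1] −1/4 = -1/4
S = -1/12
C² = P²·S² = 1/35 ; C = -0.169031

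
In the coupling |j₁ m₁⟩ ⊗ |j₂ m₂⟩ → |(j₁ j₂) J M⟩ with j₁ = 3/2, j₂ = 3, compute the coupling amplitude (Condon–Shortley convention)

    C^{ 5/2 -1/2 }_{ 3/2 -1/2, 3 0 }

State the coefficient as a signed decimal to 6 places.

−√(6/35) ≈ -0.414039

j₁+j₂−J=2  J+j₁−j₂=1  J−j₁+j₂=4  j₁+j₂+J+1=8
(j₁±m₁, j₂±m₂, J±M) = (1,2,3,3,2,3)
P² = 216/35
sum k=1..2:
  [1] −1/4 = -1/4
  [2] +1/12 = 1/12
S = -1/6
C² = P²·S² = 6/35 ; C = -0.414039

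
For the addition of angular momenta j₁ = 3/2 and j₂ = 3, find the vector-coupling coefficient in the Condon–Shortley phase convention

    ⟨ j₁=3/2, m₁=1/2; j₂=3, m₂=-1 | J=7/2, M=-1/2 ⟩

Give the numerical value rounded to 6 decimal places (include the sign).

+√(2/7) = +0.534522

√[8·1!2!5!/9! · 2!1!2!4!3!4!] = √(512/7)
  +(−1)^0/∏(0,1,1,2,1,3)! = 1/12  (running 1/12)
  +(−1)^1/∏(1,0,0,1,2,4)! = -1/48  (running 1/16)
⟨..|..⟩ = √(512/7)·(1/16) = +0.534522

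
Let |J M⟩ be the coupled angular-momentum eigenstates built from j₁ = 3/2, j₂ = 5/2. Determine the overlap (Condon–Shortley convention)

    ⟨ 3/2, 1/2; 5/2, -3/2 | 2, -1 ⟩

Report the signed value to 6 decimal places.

j₁+j₂−J=2  J+j₁−j₂=1  J−j₁+j₂=3  j₁+j₂+J+1=7
(j₁±m₁, j₂±m₂, J±M) = (2,1,1,4,1,3)
P² = 24/7
sum k=0..1:
  [0] +1/4 = 1/4
  [1] −1/6 = -1/6
S = 1/12
C² = P²·S² = 1/42 ; C = +0.154303

+0.154303  (= +√(1/42))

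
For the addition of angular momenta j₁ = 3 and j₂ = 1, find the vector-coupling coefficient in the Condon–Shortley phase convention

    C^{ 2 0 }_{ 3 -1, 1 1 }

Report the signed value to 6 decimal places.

j₁+j₂−J=2  J+j₁−j₂=4  J−j₁+j₂=0  j₁+j₂+J+1=7
(j₁±m₁, j₂±m₂, J±M) = (2,4,2,0,2,2)
P² = 128/7
sum k=2..2:
  [2] +1/8 = 1/8
S = 1/8
C² = P²·S² = 2/7 ; C = +0.534522

+√(2/7) = +0.534522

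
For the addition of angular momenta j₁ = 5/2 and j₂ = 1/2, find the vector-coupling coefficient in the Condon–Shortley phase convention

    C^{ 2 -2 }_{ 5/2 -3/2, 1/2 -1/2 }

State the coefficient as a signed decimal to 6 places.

+0.408248

√[5·1!4!0!/6! · 1!4!0!1!0!4!] = √(96)
  +(−1)^0/∏(0,1,4,0,0,0)! = 1/24  (running 1/24)
⟨..|..⟩ = √(96)·(1/24) = +0.408248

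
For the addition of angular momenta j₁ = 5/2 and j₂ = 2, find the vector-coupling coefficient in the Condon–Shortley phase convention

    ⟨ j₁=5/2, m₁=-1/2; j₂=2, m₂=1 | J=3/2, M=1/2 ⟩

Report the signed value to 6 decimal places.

+√(5/21) = +0.487950

j₁+j₂−J=3  J+j₁−j₂=2  J−j₁+j₂=1  j₁+j₂+J+1=7
(j₁±m₁, j₂±m₂, J±M) = (2,3,3,1,2,1)
P² = 48/35
sum k=2..3:
  [2] +1/2 = 1/2
  [3] −1/12 = -1/12
S = 5/12
C² = P²·S² = 5/21 ; C = +0.487950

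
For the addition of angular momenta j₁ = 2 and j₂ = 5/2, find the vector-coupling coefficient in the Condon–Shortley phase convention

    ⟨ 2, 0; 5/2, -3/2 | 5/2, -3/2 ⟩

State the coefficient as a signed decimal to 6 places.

j₁+j₂−J=2  J+j₁−j₂=2  J−j₁+j₂=3  j₁+j₂+J+1=8
(j₁±m₁, j₂±m₂, J±M) = (2,2,1,4,1,4)
P² = 288/35
sum k=0..1:
  [0] +1/8 = 1/8
  [1] −1/6 = -1/6
S = -1/24
C² = P²·S² = 1/70 ; C = -0.119523

-0.119523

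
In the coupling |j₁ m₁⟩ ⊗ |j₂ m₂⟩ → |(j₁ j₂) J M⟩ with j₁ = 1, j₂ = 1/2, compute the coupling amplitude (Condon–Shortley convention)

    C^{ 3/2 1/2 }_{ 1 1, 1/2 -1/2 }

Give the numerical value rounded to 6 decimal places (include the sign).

+0.577350

√[4·0!2!1!/4! · 2!0!0!1!2!1!] = √(4/3)
  +(−1)^0/∏(0,0,0,0,2,1)! = 1/2  (running 1/2)
⟨..|..⟩ = √(4/3)·(1/2) = +0.577350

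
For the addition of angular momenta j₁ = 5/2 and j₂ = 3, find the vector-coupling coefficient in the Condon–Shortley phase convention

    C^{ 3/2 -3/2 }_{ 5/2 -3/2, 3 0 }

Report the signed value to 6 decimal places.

−√(6/35) ≈ -0.414039

triangle: 4!×1!×2!/8! = 48/40320
(j±m)!: 1!×4!×3!×3!×0!×3! = 5184
prefactor² = (2J+1)×Δ×N² = 864/35
  k=3: −1/(3!×1!×1!×0!×0!×2!) = -1/12
Σ = -1/12  ⇒  CG² = 864/35×(-1/12)² = 6/35
CG = −√(6/35) = -0.414039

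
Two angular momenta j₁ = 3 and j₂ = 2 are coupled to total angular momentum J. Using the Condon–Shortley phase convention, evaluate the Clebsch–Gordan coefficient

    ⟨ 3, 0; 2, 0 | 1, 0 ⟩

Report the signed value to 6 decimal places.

triangle: 4!×2!×0!/7! = 48/5040
(j±m)!: 3!×3!×2!×2!×1!×1! = 144
prefactor² = (2J+1)×Δ×N² = 144/35
  k=2: +1/(2!×2!×1!×0!×1!×0!) = 1/4
Σ = 1/4  ⇒  CG² = 144/35×1/4² = 9/35
CG = +√(9/35) = +0.507093

+√(9/35) = +0.507093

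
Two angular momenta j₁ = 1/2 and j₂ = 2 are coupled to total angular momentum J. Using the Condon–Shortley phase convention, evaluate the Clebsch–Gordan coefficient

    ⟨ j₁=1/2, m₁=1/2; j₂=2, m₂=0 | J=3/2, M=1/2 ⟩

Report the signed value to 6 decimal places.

+0.632456

triangle: 1!·0!·3!/5! = 6/120
(j±m)!: 1!·0!·2!·2!·2!·1! = 8
prefactor² = (2J+1)·Δ·N² = 8/5
  k=0: +1/(0!·1!·0!·2!·0!·1!) = 1/2
Σ = 1/2  ⇒  CG² = 8/5·1/2² = 2/5
CG = +√(2/5) = +0.632456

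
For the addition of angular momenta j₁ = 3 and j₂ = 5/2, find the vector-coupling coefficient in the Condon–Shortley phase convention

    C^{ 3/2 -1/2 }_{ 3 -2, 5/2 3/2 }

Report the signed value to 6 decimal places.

−√(1/21) ≈ -0.218218

j₁+j₂−J=4  J+j₁−j₂=2  J−j₁+j₂=1  j₁+j₂+J+1=8
(j₁±m₁, j₂±m₂, J±M) = (1,5,4,1,1,2)
P² = 192/7
sum k=3..4:
  [3] −1/12 = -1/12
  [4] +1/24 = 1/24
S = -1/24
C² = P²·S² = 1/21 ; C = -0.218218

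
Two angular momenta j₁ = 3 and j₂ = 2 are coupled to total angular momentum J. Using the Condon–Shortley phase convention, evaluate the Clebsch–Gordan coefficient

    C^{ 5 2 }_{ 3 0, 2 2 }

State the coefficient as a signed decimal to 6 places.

+0.408248

√[11·0!6!4!/11! · 3!3!4!0!7!3!] = √(124416)
  +(−1)^0/∏(0,0,3,4,3,0)! = 1/864  (running 1/864)
⟨..|..⟩ = √(124416)·(1/864) = +0.408248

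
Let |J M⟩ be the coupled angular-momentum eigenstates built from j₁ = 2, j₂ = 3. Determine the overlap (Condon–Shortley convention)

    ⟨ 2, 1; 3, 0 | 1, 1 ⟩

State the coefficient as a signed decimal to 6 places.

−√(3/35) ≈ -0.292770

√[3·4!0!2!/7! · 3!1!3!3!2!0!] = √(432/35)
  +(−1)^1/∏(1,3,0,2,0,0)! = -1/12  (running -1/12)
⟨..|..⟩ = √(432/35)·(-1/12) = -0.292770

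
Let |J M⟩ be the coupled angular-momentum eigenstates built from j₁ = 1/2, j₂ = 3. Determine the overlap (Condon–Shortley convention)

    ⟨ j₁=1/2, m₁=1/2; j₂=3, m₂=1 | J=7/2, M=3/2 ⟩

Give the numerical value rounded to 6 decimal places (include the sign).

triangle: 0!×1!×6!/8! = 720/40320
(j±m)!: 1!×0!×4!×2!×5!×2! = 11520
prefactor² = (2J+1)×Δ×N² = 11520/7
  k=0: +1/(0!×0!×0!×4!×1!×2!) = 1/48
Σ = 1/48  ⇒  CG² = 11520/7×1/48² = 5/7
CG = +√(5/7) = +0.845154

+0.845154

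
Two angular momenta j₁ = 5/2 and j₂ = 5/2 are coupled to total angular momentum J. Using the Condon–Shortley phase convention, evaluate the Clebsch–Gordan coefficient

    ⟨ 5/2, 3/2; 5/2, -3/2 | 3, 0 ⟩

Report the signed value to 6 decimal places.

√[7·2!3!3!/9! · 4!1!1!4!3!3!] = √(144/5)
  +(−1)^0/∏(0,2,1,1,2,2)! = 1/8  (running 1/8)
  +(−1)^1/∏(1,1,0,0,3,3)! = -1/36  (running 7/72)
⟨..|..⟩ = √(144/5)·(7/72) = +0.521749

+0.521749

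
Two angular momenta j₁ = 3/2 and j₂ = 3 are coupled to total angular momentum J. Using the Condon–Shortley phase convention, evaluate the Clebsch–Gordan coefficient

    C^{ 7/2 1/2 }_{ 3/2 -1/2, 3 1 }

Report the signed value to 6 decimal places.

−√(2/7) ≈ -0.534522

triangle: 1!·2!·5!/9! = 240/362880
(j±m)!: 1!·2!·4!·2!·4!·3! = 13824
prefactor² = (2J+1)·Δ·N² = 512/7
  k=0: +1/(0!·1!·2!·4!·0!·1!) = 1/48
  k=1: −1/(1!·0!·1!·3!·1!·2!) = -1/12
Σ = -1/16  ⇒  CG² = 512/7·(-1/16)² = 2/7
CG = −√(2/7) = -0.534522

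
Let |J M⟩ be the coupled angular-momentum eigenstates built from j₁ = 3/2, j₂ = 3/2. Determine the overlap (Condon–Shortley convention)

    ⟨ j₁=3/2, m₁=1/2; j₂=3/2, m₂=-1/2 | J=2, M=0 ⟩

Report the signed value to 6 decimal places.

+√(1/4) ≈ +0.500000

√[5·1!2!2!/6! · 2!1!1!2!2!2!] = √(4/9)
  +(−1)^0/∏(0,1,1,1,1,1)! = 1  (running 1)
  +(−1)^1/∏(1,0,0,0,2,2)! = -1/4  (running 3/4)
⟨..|..⟩ = √(4/9)·(3/4) = +0.500000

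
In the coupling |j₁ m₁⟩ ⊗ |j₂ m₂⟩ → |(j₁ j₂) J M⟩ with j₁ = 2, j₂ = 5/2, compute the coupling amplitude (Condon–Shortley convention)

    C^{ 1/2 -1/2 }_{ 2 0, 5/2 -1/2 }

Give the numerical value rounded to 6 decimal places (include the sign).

+0.447214

triangle: 4!×0!×1!/6! = 24/720
(j±m)!: 2!×2!×2!×3!×0!×1! = 48
prefactor² = (2J+1)×Δ×N² = 16/5
  k=2: +1/(2!×2!×0!×0!×0!×1!) = 1/4
Σ = 1/4  ⇒  CG² = 16/5×1/4² = 1/5
CG = +√(1/5) = +0.447214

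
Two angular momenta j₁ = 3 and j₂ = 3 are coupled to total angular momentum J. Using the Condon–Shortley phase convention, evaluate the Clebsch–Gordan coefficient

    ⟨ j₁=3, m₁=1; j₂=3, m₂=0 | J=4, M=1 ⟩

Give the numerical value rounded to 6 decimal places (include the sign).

triangle: 2!*4!*4!/11! = 1152/39916800
(j±m)!: 4!*2!*3!*3!*5!*3! = 1244160
prefactor² = (2J+1)*Δ*N² = 124416/385
  k=0: +1/(0!*2!*2!*3!*2!*1!) = 1/48
  k=1: −1/(1!*1!*1!*2!*3!*2!) = -1/24
  k=2: +1/(2!*0!*0!*1!*4!*3!) = 1/288
Σ = -5/288  ⇒  CG² = 124416/385*(-5/288)² = 15/154
CG = −√(15/154) = -0.312094

−√(15/154) = -0.312094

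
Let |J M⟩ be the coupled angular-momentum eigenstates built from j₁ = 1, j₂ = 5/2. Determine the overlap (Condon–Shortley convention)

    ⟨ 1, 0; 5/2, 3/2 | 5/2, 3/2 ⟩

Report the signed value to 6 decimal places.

j₁+j₂−J=1  J+j₁−j₂=1  J−j₁+j₂=4  j₁+j₂+J+1=7
(j₁±m₁, j₂±m₂, J±M) = (1,1,4,1,4,1)
P² = 576/35
sum k=0..1:
  [0] +1/24 = 1/24
  [1] −1/6 = -1/6
S = -1/8
C² = P²·S² = 9/35 ; C = -0.507093

-0.507093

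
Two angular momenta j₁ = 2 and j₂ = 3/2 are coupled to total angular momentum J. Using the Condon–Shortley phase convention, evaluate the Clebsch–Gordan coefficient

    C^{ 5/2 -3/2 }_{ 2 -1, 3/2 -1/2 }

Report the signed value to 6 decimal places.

triangle: 1!*3!*2!/7! = 12/5040
(j±m)!: 1!*3!*1!*2!*1!*4! = 288
prefactor² = (2J+1)*Δ*N² = 144/35
  k=0: +1/(0!*1!*3!*1!*0!*1!) = 1/6
  k=1: −1/(1!*0!*2!*0!*1!*2!) = -1/4
Σ = -1/12  ⇒  CG² = 144/35*(-1/12)² = 1/35
CG = −√(1/35) = -0.169031

-0.169031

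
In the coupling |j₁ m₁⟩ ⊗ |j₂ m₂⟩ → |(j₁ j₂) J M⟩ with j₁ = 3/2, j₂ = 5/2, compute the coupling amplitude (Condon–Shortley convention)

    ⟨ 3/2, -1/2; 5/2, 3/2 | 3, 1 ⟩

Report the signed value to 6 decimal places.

triangle: 1!*2!*4!/8! = 48/40320
(j±m)!: 1!*2!*4!*1!*4!*2! = 2304
prefactor² = (2J+1)*Δ*N² = 96/5
  k=0: +1/(0!*1!*2!*4!*0!*0!) = 1/48
  k=1: −1/(1!*0!*1!*3!*1!*1!) = -1/6
Σ = -7/48  ⇒  CG² = 96/5*(-7/48)² = 49/120
CG = −√(49/120) = -0.639010

−√(49/120) ≈ -0.639010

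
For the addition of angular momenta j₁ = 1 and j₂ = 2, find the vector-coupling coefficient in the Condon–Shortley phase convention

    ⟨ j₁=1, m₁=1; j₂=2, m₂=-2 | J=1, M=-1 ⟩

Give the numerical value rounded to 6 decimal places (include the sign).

+√(3/5) ≈ +0.774597

triangle: 2!*0!*2!/5! = 4/120
(j±m)!: 2!*0!*0!*4!*0!*2! = 96
prefactor² = (2J+1)*Δ*N² = 48/5
  k=0: +1/(0!*2!*0!*0!*0!*2!) = 1/4
Σ = 1/4  ⇒  CG² = 48/5*1/4² = 3/5
CG = +√(3/5) = +0.774597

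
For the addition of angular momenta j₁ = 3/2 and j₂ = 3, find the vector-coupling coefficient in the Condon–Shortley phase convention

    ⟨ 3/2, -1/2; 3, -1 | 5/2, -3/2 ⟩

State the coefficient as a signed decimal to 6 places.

triangle: 2!·1!·4!/8! = 48/40320
(j±m)!: 1!·2!·2!·4!·1!·4! = 2304
prefactor² = (2J+1)·Δ·N² = 576/35
  k=1: −1/(1!·1!·1!·1!·0!·3!) = -1/6
  k=2: +1/(2!·0!·0!·0!·1!·4!) = 1/48
Σ = -7/48  ⇒  CG² = 576/35·(-7/48)² = 7/20
CG = −√(7/20) = -0.591608

−√(7/20) = -0.591608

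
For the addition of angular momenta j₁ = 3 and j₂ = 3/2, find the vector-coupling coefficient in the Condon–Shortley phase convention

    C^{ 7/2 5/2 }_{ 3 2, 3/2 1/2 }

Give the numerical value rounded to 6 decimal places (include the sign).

j₁+j₂−J=1  J+j₁−j₂=5  J−j₁+j₂=2  j₁+j₂+J+1=9
(j₁±m₁, j₂±m₂, J±M) = (5,1,2,1,6,1)
P² = 6400/7
sum k=0..1:
  [0] +1/48 = 1/48
  [1] −1/120 = -1/120
S = 1/80
C² = P²·S² = 1/7 ; C = +0.377964

+√(1/7) ≈ +0.377964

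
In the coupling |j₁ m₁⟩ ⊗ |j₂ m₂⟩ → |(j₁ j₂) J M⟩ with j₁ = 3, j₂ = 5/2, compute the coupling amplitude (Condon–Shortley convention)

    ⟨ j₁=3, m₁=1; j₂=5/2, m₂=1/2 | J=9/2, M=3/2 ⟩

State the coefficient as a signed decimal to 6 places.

triangle: 1!*5!*4!/11! = 2880/39916800
(j±m)!: 4!*2!*3!*2!*6!*3! = 2488320
prefactor² = (2J+1)*Δ*N² = 138240/77
  k=0: +1/(0!*1!*2!*3!*3!*1!) = 1/72
  k=1: −1/(1!*0!*1!*2!*4!*2!) = -1/96
Σ = 1/288  ⇒  CG² = 138240/77*1/288² = 5/231
CG = +√(5/231) = +0.147122

+0.147122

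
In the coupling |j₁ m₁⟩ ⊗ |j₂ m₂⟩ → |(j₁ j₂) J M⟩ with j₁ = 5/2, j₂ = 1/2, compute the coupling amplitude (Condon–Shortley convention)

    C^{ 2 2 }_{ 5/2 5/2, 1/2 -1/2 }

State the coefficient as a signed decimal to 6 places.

triangle: 1!*4!*0!/6! = 24/720
(j±m)!: 5!*0!*0!*1!*4!*0! = 2880
prefactor² = (2J+1)*Δ*N² = 480
  k=0: +1/(0!*1!*0!*0!*4!*0!) = 1/24
Σ = 1/24  ⇒  CG² = 480*1/24² = 5/6
CG = +√(5/6) = +0.912871

+√(5/6) = +0.912871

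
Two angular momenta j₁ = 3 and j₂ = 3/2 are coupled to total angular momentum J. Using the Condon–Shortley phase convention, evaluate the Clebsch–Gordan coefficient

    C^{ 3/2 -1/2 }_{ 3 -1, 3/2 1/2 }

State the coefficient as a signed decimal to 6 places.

√[4·3!3!0!/7! · 2!4!2!1!1!2!] = √(192/35)
  +(−1)^2/∏(2,1,2,0,1,0)! = 1/4  (running 1/4)
⟨..|..⟩ = √(192/35)·(1/4) = +0.585540

+√(12/35) ≈ +0.585540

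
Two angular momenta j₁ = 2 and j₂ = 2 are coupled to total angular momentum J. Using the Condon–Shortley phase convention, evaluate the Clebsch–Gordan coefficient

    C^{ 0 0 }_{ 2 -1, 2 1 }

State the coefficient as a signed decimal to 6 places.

-0.447214  (= −√(1/5))

√[1·4!0!0!/5! · 1!3!3!1!0!0!] = √(36/5)
  +(−1)^3/∏(3,1,0,0,0,0)! = -1/6  (running -1/6)
⟨..|..⟩ = √(36/5)·(-1/6) = -0.447214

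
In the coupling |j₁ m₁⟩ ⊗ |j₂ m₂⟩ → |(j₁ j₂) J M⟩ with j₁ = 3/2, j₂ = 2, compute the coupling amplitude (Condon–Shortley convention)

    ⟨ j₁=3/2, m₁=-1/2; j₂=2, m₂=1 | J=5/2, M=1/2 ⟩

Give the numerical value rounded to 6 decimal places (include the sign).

-0.597614

√[6·1!2!3!/7! · 1!2!3!1!3!2!] = √(72/35)
  +(−1)^0/∏(0,1,2,3,0,0)! = 1/12  (running 1/12)
  +(−1)^1/∏(1,0,1,2,1,1)! = -1/2  (running -5/12)
⟨..|..⟩ = √(72/35)·(-5/12) = -0.597614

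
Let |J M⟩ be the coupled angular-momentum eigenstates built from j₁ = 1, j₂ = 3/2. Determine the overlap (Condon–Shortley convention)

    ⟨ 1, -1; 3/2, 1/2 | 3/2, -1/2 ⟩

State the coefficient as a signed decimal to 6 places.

√[4·1!1!2!/5! · 0!2!2!1!1!2!] = √(8/15)
  +(−1)^1/∏(1,0,1,1,0,1)! = -1  (running -1)
⟨..|..⟩ = √(8/15)·(-1) = -0.730297

−√(8/15) = -0.730297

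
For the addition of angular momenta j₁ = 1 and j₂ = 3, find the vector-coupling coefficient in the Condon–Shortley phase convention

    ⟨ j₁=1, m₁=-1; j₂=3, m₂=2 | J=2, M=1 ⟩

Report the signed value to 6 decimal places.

+0.690066  (= +√(10/21))

triangle: 2!*0!*4!/7! = 48/5040
(j±m)!: 0!*2!*5!*1!*3!*1! = 1440
prefactor² = (2J+1)*Δ*N² = 480/7
  k=2: +1/(2!*0!*0!*3!*0!*1!) = 1/12
Σ = 1/12  ⇒  CG² = 480/7*1/12² = 10/21
CG = +√(10/21) = +0.690066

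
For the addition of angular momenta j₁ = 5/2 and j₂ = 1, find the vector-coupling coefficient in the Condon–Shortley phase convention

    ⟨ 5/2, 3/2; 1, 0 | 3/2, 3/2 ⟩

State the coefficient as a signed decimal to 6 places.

-0.516398  (= −√(4/15))

√[4·2!3!0!/6! · 4!1!1!1!3!0!] = √(48/5)
  +(−1)^1/∏(1,1,0,0,3,0)! = -1/6  (running -1/6)
⟨..|..⟩ = √(48/5)·(-1/6) = -0.516398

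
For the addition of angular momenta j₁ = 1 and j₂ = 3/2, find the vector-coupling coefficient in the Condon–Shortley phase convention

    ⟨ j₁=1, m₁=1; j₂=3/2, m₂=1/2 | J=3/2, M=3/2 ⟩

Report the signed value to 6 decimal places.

j₁+j₂−J=1  J+j₁−j₂=1  J−j₁+j₂=2  j₁+j₂+J+1=5
(j₁±m₁, j₂±m₂, J±M) = (2,0,2,1,3,0)
P² = 8/5
sum k=0..0:
  [0] +1/2 = 1/2
S = 1/2
C² = P²·S² = 2/5 ; C = +0.632456

+√(2/5) = +0.632456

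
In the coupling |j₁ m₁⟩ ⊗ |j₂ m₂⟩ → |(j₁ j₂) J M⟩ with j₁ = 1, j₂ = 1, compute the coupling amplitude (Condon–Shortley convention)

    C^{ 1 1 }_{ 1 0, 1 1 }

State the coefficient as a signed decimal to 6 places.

triangle: 1!×1!×1!/4! = 1/24
(j±m)!: 1!×1!×2!×0!×2!×0! = 4
prefactor² = (2J+1)×Δ×N² = 1/2
  k=1: −1/(1!×0!×0!×1!×1!×0!) = -1
Σ = -1  ⇒  CG² = 1/2×(-1)² = 1/2
CG = −√(1/2) = -0.707107

−√(1/2) = -0.707107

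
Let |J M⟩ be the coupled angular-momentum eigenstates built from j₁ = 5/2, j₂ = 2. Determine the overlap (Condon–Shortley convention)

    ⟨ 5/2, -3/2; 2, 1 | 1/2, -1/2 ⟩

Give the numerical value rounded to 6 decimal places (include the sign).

-0.516398  (= −√(4/15))

triangle: 4!×1!×0!/6! = 24/720
(j±m)!: 1!×4!×3!×1!×0!×1! = 144
prefactor² = (2J+1)×Δ×N² = 48/5
  k=3: −1/(3!×1!×1!×0!×0!×0!) = -1/6
Σ = -1/6  ⇒  CG² = 48/5×(-1/6)² = 4/15
CG = −√(4/15) = -0.516398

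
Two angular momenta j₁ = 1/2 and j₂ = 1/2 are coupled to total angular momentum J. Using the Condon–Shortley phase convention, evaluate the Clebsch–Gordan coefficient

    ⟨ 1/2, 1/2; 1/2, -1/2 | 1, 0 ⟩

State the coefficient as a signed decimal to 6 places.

√[3·0!1!1!/3! · 1!0!0!1!1!1!] = √(1/2)
  +(−1)^0/∏(0,0,0,0,1,1)! = 1  (running 1)
⟨..|..⟩ = √(1/2)·(1) = +0.707107

+√(1/2) = +0.707107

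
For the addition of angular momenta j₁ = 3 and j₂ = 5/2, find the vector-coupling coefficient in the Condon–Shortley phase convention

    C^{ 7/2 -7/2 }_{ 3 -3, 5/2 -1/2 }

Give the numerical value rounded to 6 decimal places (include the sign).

+0.577350  (= +√(1/3))

√[8·2!4!3!/10! · 0!6!2!3!0!7!] = √(27648)
  +(−1)^2/∏(2,0,4,0,0,3)! = 1/288  (running 1/288)
⟨..|..⟩ = √(27648)·(1/288) = +0.577350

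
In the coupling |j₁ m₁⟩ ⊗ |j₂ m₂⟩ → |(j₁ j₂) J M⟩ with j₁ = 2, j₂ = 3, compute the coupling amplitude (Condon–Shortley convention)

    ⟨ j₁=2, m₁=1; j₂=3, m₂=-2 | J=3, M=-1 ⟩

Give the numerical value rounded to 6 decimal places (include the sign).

+√(1/4) = +0.500000

√[7·2!2!4!/9! · 3!1!1!5!2!4!] = √(64)
  +(−1)^0/∏(0,2,1,1,1,3)! = 1/12  (running 1/12)
  +(−1)^1/∏(1,1,0,0,2,4)! = -1/48  (running 1/16)
⟨..|..⟩ = √(64)·(1/16) = +0.500000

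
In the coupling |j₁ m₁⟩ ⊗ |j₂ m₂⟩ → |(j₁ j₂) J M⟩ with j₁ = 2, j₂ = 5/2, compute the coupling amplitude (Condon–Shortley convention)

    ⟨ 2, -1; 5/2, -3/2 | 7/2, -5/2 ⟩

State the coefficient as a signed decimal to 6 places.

+0.125988  (= +√(1/63))

triangle: 1!*3!*4!/9! = 144/362880
(j±m)!: 1!*3!*1!*4!*1!*6! = 103680
prefactor² = (2J+1)*Δ*N² = 2304/7
  k=0: +1/(0!*1!*3!*1!*0!*3!) = 1/36
  k=1: −1/(1!*0!*2!*0!*1!*4!) = -1/48
Σ = 1/144  ⇒  CG² = 2304/7*1/144² = 1/63
CG = +√(1/63) = +0.125988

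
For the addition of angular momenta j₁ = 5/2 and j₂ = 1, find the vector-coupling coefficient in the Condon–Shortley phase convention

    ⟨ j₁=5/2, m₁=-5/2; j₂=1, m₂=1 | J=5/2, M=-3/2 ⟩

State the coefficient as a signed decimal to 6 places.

√[6·1!4!1!/7! · 0!5!2!0!1!4!] = √(1152/7)
  +(−1)^1/∏(1,0,4,1,0,0)! = -1/24  (running -1/24)
⟨..|..⟩ = √(1152/7)·(-1/24) = -0.534522

−√(2/7) = -0.534522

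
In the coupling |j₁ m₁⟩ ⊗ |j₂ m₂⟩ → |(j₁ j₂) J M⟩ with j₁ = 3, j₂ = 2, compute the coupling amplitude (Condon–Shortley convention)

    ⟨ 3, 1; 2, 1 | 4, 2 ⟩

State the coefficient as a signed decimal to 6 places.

triangle: 1!×5!×3!/10! = 720/3628800
(j±m)!: 4!×2!×3!×1!×6!×2! = 414720
prefactor² = (2J+1)×Δ×N² = 5184/7
  k=0: +1/(0!×1!×2!×3!×3!×0!) = 1/72
  k=1: −1/(1!×0!×1!×2!×4!×1!) = -1/48
Σ = -1/144  ⇒  CG² = 5184/7×(-1/144)² = 1/28
CG = −√(1/28) = -0.188982

−√(1/28) = -0.188982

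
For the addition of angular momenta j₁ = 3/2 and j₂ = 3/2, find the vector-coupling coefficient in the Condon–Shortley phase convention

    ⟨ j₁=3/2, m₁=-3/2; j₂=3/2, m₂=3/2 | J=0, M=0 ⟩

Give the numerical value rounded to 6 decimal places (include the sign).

√[1·3!0!0!/4! · 0!3!3!0!0!0!] = √(9)
  +(−1)^3/∏(3,0,0,0,0,0)! = -1/6  (running -1/6)
⟨..|..⟩ = √(9)·(-1/6) = -0.500000

−√(1/4) ≈ -0.500000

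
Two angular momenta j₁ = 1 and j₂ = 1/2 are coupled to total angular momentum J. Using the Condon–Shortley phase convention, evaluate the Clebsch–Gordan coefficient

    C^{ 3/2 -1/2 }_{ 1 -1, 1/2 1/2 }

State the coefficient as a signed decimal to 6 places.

+0.577350  (= +√(1/3))

√[4·0!2!1!/4! · 0!2!1!0!1!2!] = √(4/3)
  +(−1)^0/∏(0,0,2,1,0,0)! = 1/2  (running 1/2)
⟨..|..⟩ = √(4/3)·(1/2) = +0.577350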